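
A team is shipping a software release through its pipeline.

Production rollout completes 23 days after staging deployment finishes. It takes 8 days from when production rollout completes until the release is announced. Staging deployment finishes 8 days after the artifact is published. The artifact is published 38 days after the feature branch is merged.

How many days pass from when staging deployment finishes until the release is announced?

31 days

Causal path: staging deployment finishes → production rollout completes → the release is announced.
Total delay along the path: 23 + 8 = 31 days.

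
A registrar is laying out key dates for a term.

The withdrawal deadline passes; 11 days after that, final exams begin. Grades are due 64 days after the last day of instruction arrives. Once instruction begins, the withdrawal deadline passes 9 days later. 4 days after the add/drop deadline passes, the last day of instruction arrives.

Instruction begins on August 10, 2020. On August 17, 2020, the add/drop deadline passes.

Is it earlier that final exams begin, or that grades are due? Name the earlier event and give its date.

Instruction begins: Aug 10, 2020.
The withdrawal deadline passes: Aug 10, 2020 + 9 days = Aug 19, 2020.
Final exams begin: Aug 19, 2020 + 11 days = Aug 30, 2020.
The add/drop deadline passes: Aug 17, 2020.
The last day of instruction arrives: Aug 17, 2020 + 4 days = Aug 21, 2020.
Grades are due: Aug 21, 2020 + 64 days = Oct 24, 2020.
Comparing: final exams begin on Aug 30, 2020 vs grades are due on Oct 24, 2020. Earlier: final exams begin.

Final exams begin — August 30, 2020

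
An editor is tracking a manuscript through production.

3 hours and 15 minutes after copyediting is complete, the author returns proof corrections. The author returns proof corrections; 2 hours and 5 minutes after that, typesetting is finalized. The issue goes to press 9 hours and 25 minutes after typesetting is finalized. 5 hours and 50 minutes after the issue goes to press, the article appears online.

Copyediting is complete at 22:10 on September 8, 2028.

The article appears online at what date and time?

Copyediting is complete: 22:10 Sep 8, 2028.
The author returns proof corrections: 22:10 Sep 8, 2028 + 3h15m = 01:25 Sep 9, 2028.
Typesetting is finalized: 01:25 Sep 9, 2028 + 2h05m = 03:30 Sep 9, 2028.
The issue goes to press: 03:30 Sep 9, 2028 + 9h25m = 12:55 Sep 9, 2028.
The article appears online: 12:55 Sep 9, 2028 + 5h50m = 18:45 Sep 9, 2028.

18:45 on September 9, 2028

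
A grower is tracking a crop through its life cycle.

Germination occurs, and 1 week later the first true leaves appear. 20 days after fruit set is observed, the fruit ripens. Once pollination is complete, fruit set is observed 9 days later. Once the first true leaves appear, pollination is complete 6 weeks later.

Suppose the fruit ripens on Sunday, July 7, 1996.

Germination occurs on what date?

The fruit ripens: Jul 7, 1996.
Fruit set is observed: Jul 7, 1996 − 20 days = Jun 17, 1996.
Pollination is complete: Jun 17, 1996 − 9 days = Jun 8, 1996.
The first true leaves appear: Jun 8, 1996 − 6 weeks = Apr 27, 1996.
Germination occurs: Apr 27, 1996 − 1 week = Apr 20, 1996.

Saturday, April 20, 1996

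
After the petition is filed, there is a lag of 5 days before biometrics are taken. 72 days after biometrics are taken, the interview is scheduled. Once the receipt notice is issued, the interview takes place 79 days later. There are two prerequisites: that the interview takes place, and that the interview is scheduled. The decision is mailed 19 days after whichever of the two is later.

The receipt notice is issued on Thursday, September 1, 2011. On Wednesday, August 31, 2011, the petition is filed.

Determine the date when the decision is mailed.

Thursday, December 8, 2011

The receipt notice is issued: Sep 1, 2011.
The interview takes place: Sep 1, 2011 + 79 days = Nov 19, 2011.
The petition is filed: Aug 31, 2011.
Biometrics are taken: Aug 31, 2011 + 5 days = Sep 5, 2011.
The interview is scheduled: Sep 5, 2011 + 72 days = Nov 16, 2011.
Both prerequisites met — the interview takes place (Nov 19, 2011), the interview is scheduled (Nov 16, 2011); the later is Nov 19, 2011.
The decision is mailed: Nov 19, 2011 + 19 days = Dec 8, 2011.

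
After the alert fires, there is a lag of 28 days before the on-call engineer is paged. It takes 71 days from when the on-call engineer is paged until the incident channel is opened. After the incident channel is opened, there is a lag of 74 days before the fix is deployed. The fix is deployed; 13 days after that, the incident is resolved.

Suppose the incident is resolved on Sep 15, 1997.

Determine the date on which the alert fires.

The incident is resolved: Sep 15, 1997.
The fix is deployed: Sep 15, 1997 − 13 days = Sep 2, 1997.
The incident channel is opened: Sep 2, 1997 − 74 days = Jun 20, 1997.
The on-call engineer is paged: Jun 20, 1997 − 71 days = Apr 10, 1997.
The alert fires: Apr 10, 1997 − 28 days = Mar 13, 1997.

Mar 13, 1997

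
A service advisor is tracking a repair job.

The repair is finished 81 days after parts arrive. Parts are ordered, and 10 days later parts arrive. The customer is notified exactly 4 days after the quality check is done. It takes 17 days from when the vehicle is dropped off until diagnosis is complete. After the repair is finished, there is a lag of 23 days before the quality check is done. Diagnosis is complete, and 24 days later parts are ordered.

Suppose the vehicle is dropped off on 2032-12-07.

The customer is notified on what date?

The vehicle is dropped off: Dec 7, 2032.
Diagnosis is complete: Dec 7, 2032 + 17 days = Dec 24, 2032.
Parts are ordered: Dec 24, 2032 + 24 days = Jan 17, 2033.
Parts arrive: Jan 17, 2033 + 10 days = Jan 27, 2033.
The repair is finished: Jan 27, 2033 + 81 days = Apr 18, 2033.
The quality check is done: Apr 18, 2033 + 23 days = May 11, 2033.
The customer is notified: May 11, 2033 + 4 days = May 15, 2033.

2033-05-15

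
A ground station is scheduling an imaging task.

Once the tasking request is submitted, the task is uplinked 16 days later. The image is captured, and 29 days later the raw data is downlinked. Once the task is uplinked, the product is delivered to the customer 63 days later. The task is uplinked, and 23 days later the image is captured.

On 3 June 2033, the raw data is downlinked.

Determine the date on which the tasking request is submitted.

The raw data is downlinked: Jun 3, 2033.
The image is captured: Jun 3, 2033 − 29 days = May 5, 2033.
The task is uplinked: May 5, 2033 − 23 days = Apr 12, 2033.
The tasking request is submitted: Apr 12, 2033 − 16 days = Mar 27, 2033.

27 March 2033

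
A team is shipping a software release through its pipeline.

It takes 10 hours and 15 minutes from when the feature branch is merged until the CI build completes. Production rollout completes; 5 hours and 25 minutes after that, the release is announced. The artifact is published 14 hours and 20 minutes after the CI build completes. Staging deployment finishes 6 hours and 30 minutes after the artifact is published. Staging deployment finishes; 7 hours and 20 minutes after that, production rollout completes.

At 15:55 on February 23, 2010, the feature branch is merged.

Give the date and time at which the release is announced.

The feature branch is merged: 15:55 Feb 23, 2010.
The CI build completes: 15:55 Feb 23, 2010 + 10h15m = 02:10 Feb 24, 2010.
The artifact is published: 02:10 Feb 24, 2010 + 14h20m = 16:30 Feb 24, 2010.
Staging deployment finishes: 16:30 Feb 24, 2010 + 6h30m = 23:00 Feb 24, 2010.
Production rollout completes: 23:00 Feb 24, 2010 + 7h20m = 06:20 Feb 25, 2010.
The release is announced: 06:20 Feb 25, 2010 + 5h25m = 11:45 Feb 25, 2010.

11:45 on February 25, 2010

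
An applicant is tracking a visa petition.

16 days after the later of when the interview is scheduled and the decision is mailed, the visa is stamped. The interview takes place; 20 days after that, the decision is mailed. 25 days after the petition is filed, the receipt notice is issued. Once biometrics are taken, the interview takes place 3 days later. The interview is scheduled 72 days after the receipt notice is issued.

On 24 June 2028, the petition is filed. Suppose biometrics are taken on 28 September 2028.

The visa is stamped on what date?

The petition is filed: Jun 24, 2028.
The receipt notice is issued: Jun 24, 2028 + 25 days = Jul 19, 2028.
The interview is scheduled: Jul 19, 2028 + 72 days = Sep 29, 2028.
Biometrics are taken: Sep 28, 2028.
The interview takes place: Sep 28, 2028 + 3 days = Oct 1, 2028.
The decision is mailed: Oct 1, 2028 + 20 days = Oct 21, 2028.
Both prerequisites met — the interview is scheduled (Sep 29, 2028), the decision is mailed (Oct 21, 2028); the later is Oct 21, 2028.
The visa is stamped: Oct 21, 2028 + 16 days = Nov 6, 2028.

6 November 2028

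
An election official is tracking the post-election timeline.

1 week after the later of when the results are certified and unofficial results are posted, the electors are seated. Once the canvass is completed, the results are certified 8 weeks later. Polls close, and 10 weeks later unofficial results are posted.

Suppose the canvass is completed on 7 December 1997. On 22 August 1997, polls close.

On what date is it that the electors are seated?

The canvass is completed: Dec 7, 1997.
The results are certified: Dec 7, 1997 + 8 weeks = Feb 1, 1998.
Polls close: Aug 22, 1997.
Unofficial results are posted: Aug 22, 1997 + 10 weeks = Oct 31, 1997.
Both prerequisites met — the results are certified (Feb 1, 1998), unofficial results are posted (Oct 31, 1997); the later is Feb 1, 1998.
The electors are seated: Feb 1, 1998 + 1 week = Feb 8, 1998.

8 February 1998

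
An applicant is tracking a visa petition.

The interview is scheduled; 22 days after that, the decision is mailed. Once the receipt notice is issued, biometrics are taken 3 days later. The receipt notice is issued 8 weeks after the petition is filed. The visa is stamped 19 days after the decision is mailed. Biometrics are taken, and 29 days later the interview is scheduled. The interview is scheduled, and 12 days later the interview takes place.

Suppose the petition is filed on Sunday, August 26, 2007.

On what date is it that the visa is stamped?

Wednesday, January 2, 2008

The petition is filed: Aug 26, 2007.
The receipt notice is issued: Aug 26, 2007 + 8 weeks = Oct 21, 2007.
Biometrics are taken: Oct 21, 2007 + 3 days = Oct 24, 2007.
The interview is scheduled: Oct 24, 2007 + 29 days = Nov 22, 2007.
The decision is mailed: Nov 22, 2007 + 22 days = Dec 14, 2007.
The visa is stamped: Dec 14, 2007 + 19 days = Jan 2, 2008.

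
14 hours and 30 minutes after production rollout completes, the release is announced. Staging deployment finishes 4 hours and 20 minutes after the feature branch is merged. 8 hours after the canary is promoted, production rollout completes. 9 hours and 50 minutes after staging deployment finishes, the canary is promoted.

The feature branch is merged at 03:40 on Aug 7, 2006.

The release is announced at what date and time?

The feature branch is merged: 03:40 Aug 7, 2006.
Staging deployment finishes: 03:40 Aug 7, 2006 + 4h20m = 08:00 Aug 7, 2006.
The canary is promoted: 08:00 Aug 7, 2006 + 9h50m = 17:50 Aug 7, 2006.
Production rollout completes: 17:50 Aug 7, 2006 + 8h = 01:50 Aug 8, 2006.
The release is announced: 01:50 Aug 8, 2006 + 14h30m = 16:20 Aug 8, 2006.

16:20 on Aug 8, 2006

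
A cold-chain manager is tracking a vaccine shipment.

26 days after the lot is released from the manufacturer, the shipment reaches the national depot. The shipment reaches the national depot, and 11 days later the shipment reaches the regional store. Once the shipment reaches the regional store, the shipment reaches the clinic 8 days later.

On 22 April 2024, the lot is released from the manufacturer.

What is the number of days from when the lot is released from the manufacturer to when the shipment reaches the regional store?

37 days

Causal path: the lot is released from the manufacturer → the shipment reaches the national depot → the shipment reaches the regional store.
Total delay along the path: 26 + 11 = 37 days.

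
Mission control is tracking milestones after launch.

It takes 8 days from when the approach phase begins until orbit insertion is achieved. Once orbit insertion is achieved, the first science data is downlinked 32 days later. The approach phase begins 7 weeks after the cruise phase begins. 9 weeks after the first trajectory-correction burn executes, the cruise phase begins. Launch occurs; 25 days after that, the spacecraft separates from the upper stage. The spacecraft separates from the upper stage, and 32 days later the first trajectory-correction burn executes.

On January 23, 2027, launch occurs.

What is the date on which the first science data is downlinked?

Launch occurs: Jan 23, 2027.
The spacecraft separates from the upper stage: Jan 23, 2027 + 25 days = Feb 17, 2027.
The first trajectory-correction burn executes: Feb 17, 2027 + 32 days = Mar 21, 2027.
The cruise phase begins: Mar 21, 2027 + 9 weeks = May 23, 2027.
The approach phase begins: May 23, 2027 + 7 weeks = Jul 11, 2027.
Orbit insertion is achieved: Jul 11, 2027 + 8 days = Jul 19, 2027.
The first science data is downlinked: Jul 19, 2027 + 32 days = Aug 20, 2027.

August 20, 2027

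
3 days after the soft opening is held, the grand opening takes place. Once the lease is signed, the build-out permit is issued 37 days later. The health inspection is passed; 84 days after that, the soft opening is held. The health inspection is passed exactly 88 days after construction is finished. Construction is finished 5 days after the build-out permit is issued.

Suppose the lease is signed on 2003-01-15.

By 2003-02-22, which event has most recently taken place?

The build-out permit is issued

The lease is signed: Jan 15, 2003.
The build-out permit is issued: Jan 15, 2003 + 37 days = Feb 21, 2003.
Construction is finished: Feb 21, 2003 + 5 days = Feb 26, 2003.
The health inspection is passed: Feb 26, 2003 + 88 days = May 25, 2003.
The soft opening is held: May 25, 2003 + 84 days = Aug 17, 2003.
The grand opening takes place: Aug 17, 2003 + 3 days = Aug 20, 2003.
Feb 22, 2003 falls between when the build-out permit is issued (Feb 21, 2003) and when construction is finished (Feb 26, 2003).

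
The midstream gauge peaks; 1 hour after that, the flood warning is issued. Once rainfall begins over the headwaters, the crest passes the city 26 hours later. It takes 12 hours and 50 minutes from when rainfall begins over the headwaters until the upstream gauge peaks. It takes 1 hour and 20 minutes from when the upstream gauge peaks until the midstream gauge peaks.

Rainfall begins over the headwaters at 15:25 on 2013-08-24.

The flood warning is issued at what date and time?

06:35 on 2013-08-25

Rainfall begins over the headwaters: 15:25 Aug 24, 2013.
The upstream gauge peaks: 15:25 Aug 24, 2013 + 12h50m = 04:15 Aug 25, 2013.
The midstream gauge peaks: 04:15 Aug 25, 2013 + 1h20m = 05:35 Aug 25, 2013.
The flood warning is issued: 05:35 Aug 25, 2013 + 1h = 06:35 Aug 25, 2013.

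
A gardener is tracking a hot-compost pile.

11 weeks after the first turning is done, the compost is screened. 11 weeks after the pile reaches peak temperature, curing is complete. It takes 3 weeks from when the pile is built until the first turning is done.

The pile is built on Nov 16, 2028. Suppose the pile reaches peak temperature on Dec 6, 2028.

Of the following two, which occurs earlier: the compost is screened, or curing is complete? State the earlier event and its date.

Curing is complete — Feb 21, 2029

The pile is built: Nov 16, 2028.
The first turning is done: Nov 16, 2028 + 3 weeks = Dec 7, 2028.
The compost is screened: Dec 7, 2028 + 11 weeks = Feb 22, 2029.
The pile reaches peak temperature: Dec 6, 2028.
Curing is complete: Dec 6, 2028 + 11 weeks = Feb 21, 2029.
Comparing: the compost is screened on Feb 22, 2029 vs curing is complete on Feb 21, 2029. Earlier: curing is complete.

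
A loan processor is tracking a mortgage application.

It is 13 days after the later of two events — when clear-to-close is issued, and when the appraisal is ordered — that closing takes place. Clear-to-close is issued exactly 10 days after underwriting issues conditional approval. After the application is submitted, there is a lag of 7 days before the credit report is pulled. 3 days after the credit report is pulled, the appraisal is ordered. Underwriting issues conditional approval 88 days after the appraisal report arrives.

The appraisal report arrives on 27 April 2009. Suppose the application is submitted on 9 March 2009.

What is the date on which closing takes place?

The appraisal report arrives: Apr 27, 2009.
Underwriting issues conditional approval: Apr 27, 2009 + 88 days = Jul 24, 2009.
Clear-to-close is issued: Jul 24, 2009 + 10 days = Aug 3, 2009.
The application is submitted: Mar 9, 2009.
The credit report is pulled: Mar 9, 2009 + 7 days = Mar 16, 2009.
The appraisal is ordered: Mar 16, 2009 + 3 days = Mar 19, 2009.
Both prerequisites met — clear-to-close is issued (Aug 3, 2009), the appraisal is ordered (Mar 19, 2009); the later is Aug 3, 2009.
Closing takes place: Aug 3, 2009 + 13 days = Aug 16, 2009.

16 August 2009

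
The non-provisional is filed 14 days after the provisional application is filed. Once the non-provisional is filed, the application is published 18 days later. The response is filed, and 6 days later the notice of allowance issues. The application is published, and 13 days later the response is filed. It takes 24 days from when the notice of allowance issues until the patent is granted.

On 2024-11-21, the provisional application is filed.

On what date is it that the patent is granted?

The provisional application is filed: Nov 21, 2024.
The non-provisional is filed: Nov 21, 2024 + 14 days = Dec 5, 2024.
The application is published: Dec 5, 2024 + 18 days = Dec 23, 2024.
The response is filed: Dec 23, 2024 + 13 days = Jan 5, 2025.
The notice of allowance issues: Jan 5, 2025 + 6 days = Jan 11, 2025.
The patent is granted: Jan 11, 2025 + 24 days = Feb 4, 2025.

2025-02-04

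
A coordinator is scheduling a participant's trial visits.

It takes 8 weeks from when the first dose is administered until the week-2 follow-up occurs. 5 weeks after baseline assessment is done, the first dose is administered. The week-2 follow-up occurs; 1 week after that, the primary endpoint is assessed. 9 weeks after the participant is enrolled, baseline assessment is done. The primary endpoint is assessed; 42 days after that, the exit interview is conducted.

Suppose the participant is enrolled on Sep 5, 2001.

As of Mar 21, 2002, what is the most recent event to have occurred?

The primary endpoint is assessed

The participant is enrolled: Sep 5, 2001.
Baseline assessment is done: Sep 5, 2001 + 9 weeks = Nov 7, 2001.
The first dose is administered: Nov 7, 2001 + 5 weeks = Dec 12, 2001.
The week-2 follow-up occurs: Dec 12, 2001 + 8 weeks = Feb 6, 2002.
The primary endpoint is assessed: Feb 6, 2002 + 1 week = Feb 13, 2002.
The exit interview is conducted: Feb 13, 2002 + 42 days = Mar 27, 2002.
Mar 21, 2002 falls between when the primary endpoint is assessed (Feb 13, 2002) and when the exit interview is conducted (Mar 27, 2002).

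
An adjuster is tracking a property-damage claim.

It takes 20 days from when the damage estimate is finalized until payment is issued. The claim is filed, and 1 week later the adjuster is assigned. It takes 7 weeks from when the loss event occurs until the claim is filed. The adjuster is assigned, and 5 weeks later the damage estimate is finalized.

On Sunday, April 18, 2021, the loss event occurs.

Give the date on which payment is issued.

Saturday, August 7, 2021

The loss event occurs: Apr 18, 2021.
The claim is filed: Apr 18, 2021 + 7 weeks = Jun 6, 2021.
The adjuster is assigned: Jun 6, 2021 + 1 week = Jun 13, 2021.
The damage estimate is finalized: Jun 13, 2021 + 5 weeks = Jul 18, 2021.
Payment is issued: Jul 18, 2021 + 20 days = Aug 7, 2021.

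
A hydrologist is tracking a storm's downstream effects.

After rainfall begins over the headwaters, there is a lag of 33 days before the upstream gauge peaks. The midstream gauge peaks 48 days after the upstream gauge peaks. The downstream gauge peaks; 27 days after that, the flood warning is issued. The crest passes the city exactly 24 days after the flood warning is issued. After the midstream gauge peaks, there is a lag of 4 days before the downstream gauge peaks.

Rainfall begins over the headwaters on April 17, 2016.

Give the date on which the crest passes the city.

Rainfall begins over the headwaters: Apr 17, 2016.
The upstream gauge peaks: Apr 17, 2016 + 33 days = May 20, 2016.
The midstream gauge peaks: May 20, 2016 + 48 days = Jul 7, 2016.
The downstream gauge peaks: Jul 7, 2016 + 4 days = Jul 11, 2016.
The flood warning is issued: Jul 11, 2016 + 27 days = Aug 7, 2016.
The crest passes the city: Aug 7, 2016 + 24 days = Aug 31, 2016.

August 31, 2016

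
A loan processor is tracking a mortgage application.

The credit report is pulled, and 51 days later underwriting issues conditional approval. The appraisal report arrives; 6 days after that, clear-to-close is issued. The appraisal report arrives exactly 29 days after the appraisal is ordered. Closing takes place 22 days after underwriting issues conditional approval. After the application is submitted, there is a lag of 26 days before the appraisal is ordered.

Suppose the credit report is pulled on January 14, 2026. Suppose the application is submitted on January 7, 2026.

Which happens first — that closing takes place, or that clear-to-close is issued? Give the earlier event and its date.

The credit report is pulled: Jan 14, 2026.
Underwriting issues conditional approval: Jan 14, 2026 + 51 days = Mar 6, 2026.
Closing takes place: Mar 6, 2026 + 22 days = Mar 28, 2026.
The application is submitted: Jan 7, 2026.
The appraisal is ordered: Jan 7, 2026 + 26 days = Feb 2, 2026.
The appraisal report arrives: Feb 2, 2026 + 29 days = Mar 3, 2026.
Clear-to-close is issued: Mar 3, 2026 + 6 days = Mar 9, 2026.
Comparing: closing takes place on Mar 28, 2026 vs clear-to-close is issued on Mar 9, 2026. Earlier: clear-to-close is issued.

Clear-to-close is issued — March 9, 2026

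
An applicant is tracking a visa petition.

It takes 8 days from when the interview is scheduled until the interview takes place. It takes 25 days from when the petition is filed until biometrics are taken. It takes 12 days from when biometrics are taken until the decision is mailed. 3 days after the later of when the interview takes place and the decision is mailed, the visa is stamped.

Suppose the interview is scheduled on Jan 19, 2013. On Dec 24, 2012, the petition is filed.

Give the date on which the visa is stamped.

Feb 2, 2013

The interview is scheduled: Jan 19, 2013.
The interview takes place: Jan 19, 2013 + 8 days = Jan 27, 2013.
The petition is filed: Dec 24, 2012.
Biometrics are taken: Dec 24, 2012 + 25 days = Jan 18, 2013.
The decision is mailed: Jan 18, 2013 + 12 days = Jan 30, 2013.
Both prerequisites met — the interview takes place (Jan 27, 2013), the decision is mailed (Jan 30, 2013); the later is Jan 30, 2013.
The visa is stamped: Jan 30, 2013 + 3 days = Feb 2, 2013.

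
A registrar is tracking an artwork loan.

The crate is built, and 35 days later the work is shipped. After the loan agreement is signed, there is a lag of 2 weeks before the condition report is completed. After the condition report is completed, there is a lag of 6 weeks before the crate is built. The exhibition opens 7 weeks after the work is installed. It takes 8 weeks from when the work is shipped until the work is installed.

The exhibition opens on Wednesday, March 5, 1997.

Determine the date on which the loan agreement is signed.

Wednesday, August 21, 1996

The exhibition opens: Mar 5, 1997.
The work is installed: Mar 5, 1997 − 7 weeks = Jan 15, 1997.
The work is shipped: Jan 15, 1997 − 8 weeks = Nov 20, 1996.
The crate is built: Nov 20, 1996 − 35 days = Oct 16, 1996.
The condition report is completed: Oct 16, 1996 − 6 weeks = Sep 4, 1996.
The loan agreement is signed: Sep 4, 1996 − 2 weeks = Aug 21, 1996.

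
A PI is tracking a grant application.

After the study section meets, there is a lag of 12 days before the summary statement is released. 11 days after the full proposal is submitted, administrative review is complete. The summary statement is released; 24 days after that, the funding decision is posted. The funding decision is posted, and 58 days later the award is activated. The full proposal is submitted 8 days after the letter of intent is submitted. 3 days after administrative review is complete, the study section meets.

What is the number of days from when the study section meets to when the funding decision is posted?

36 days

Causal path: the study section meets → the summary statement is released → the funding decision is posted.
Total delay along the path: 12 + 24 = 36 days.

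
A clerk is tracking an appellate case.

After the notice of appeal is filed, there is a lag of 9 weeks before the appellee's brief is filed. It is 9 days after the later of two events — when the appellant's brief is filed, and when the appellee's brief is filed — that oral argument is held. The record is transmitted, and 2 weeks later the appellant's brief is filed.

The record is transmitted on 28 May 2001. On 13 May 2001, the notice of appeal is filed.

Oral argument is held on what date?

24 July 2001

The record is transmitted: May 28, 2001.
The appellant's brief is filed: May 28, 2001 + 2 weeks = Jun 11, 2001.
The notice of appeal is filed: May 13, 2001.
The appellee's brief is filed: May 13, 2001 + 9 weeks = Jul 15, 2001.
Both prerequisites met — the appellant's brief is filed (Jun 11, 2001), the appellee's brief is filed (Jul 15, 2001); the later is Jul 15, 2001.
Oral argument is held: Jul 15, 2001 + 9 days = Jul 24, 2001.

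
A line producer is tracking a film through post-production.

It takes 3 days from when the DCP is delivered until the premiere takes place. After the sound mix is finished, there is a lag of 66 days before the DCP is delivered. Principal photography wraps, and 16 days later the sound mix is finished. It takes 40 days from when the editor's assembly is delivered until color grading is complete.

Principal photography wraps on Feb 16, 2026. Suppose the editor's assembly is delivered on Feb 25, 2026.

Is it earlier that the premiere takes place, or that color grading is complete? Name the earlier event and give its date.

Color grading is complete — Apr 6, 2026

Principal photography wraps: Feb 16, 2026.
The sound mix is finished: Feb 16, 2026 + 16 days = Mar 4, 2026.
The DCP is delivered: Mar 4, 2026 + 66 days = May 9, 2026.
The premiere takes place: May 9, 2026 + 3 days = May 12, 2026.
The editor's assembly is delivered: Feb 25, 2026.
Color grading is complete: Feb 25, 2026 + 40 days = Apr 6, 2026.
Comparing: the premiere takes place on May 12, 2026 vs color grading is complete on Apr 6, 2026. Earlier: color grading is complete.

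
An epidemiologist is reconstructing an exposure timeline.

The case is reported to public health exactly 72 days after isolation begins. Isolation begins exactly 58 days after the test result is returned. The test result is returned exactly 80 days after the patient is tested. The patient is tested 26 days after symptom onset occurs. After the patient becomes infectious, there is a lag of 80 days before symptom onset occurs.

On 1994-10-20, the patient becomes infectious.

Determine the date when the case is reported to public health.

The patient becomes infectious: Oct 20, 1994.
Symptom onset occurs: Oct 20, 1994 + 80 days = Jan 8, 1995.
The patient is tested: Jan 8, 1995 + 26 days = Feb 3, 1995.
The test result is returned: Feb 3, 1995 + 80 days = Apr 24, 1995.
Isolation begins: Apr 24, 1995 + 58 days = Jun 21, 1995.
The case is reported to public health: Jun 21, 1995 + 72 days = Sep 1, 1995.

1995-09-01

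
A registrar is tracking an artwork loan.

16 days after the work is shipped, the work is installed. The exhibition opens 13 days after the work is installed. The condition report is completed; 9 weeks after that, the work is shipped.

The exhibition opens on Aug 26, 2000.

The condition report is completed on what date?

May 26, 2000

The exhibition opens: Aug 26, 2000.
The work is installed: Aug 26, 2000 − 13 days = Aug 13, 2000.
The work is shipped: Aug 13, 2000 − 16 days = Jul 28, 2000.
The condition report is completed: Jul 28, 2000 − 9 weeks = May 26, 2000.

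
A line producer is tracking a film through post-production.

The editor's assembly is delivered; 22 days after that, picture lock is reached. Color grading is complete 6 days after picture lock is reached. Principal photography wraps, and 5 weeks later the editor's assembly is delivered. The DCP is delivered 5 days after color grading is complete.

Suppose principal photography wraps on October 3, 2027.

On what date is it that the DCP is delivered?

December 10, 2027

Principal photography wraps: Oct 3, 2027.
The editor's assembly is delivered: Oct 3, 2027 + 5 weeks = Nov 7, 2027.
Picture lock is reached: Nov 7, 2027 + 22 days = Nov 29, 2027.
Color grading is complete: Nov 29, 2027 + 6 days = Dec 5, 2027.
The DCP is delivered: Dec 5, 2027 + 5 days = Dec 10, 2027.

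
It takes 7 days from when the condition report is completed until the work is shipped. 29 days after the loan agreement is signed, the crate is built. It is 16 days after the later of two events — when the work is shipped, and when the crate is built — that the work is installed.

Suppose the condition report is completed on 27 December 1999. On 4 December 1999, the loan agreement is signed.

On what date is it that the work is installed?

The condition report is completed: Dec 27, 1999.
The work is shipped: Dec 27, 1999 + 7 days = Jan 3, 2000.
The loan agreement is signed: Dec 4, 1999.
The crate is built: Dec 4, 1999 + 29 days = Jan 2, 2000.
Both prerequisites met — the work is shipped (Jan 3, 2000), the crate is built (Jan 2, 2000); the later is Jan 3, 2000.
The work is installed: Jan 3, 2000 + 16 days = Jan 19, 2000.

19 January 2000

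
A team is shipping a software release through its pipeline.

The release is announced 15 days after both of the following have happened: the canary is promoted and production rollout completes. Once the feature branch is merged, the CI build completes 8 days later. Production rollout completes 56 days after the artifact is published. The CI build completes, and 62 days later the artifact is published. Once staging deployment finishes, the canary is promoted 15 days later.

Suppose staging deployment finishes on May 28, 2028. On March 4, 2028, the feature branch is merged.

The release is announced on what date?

Staging deployment finishes: May 28, 2028.
The canary is promoted: May 28, 2028 + 15 days = Jun 12, 2028.
The feature branch is merged: Mar 4, 2028.
The CI build completes: Mar 4, 2028 + 8 days = Mar 12, 2028.
The artifact is published: Mar 12, 2028 + 62 days = May 13, 2028.
Production rollout completes: May 13, 2028 + 56 days = Jul 8, 2028.
Both prerequisites met — the canary is promoted (Jun 12, 2028), production rollout completes (Jul 8, 2028); the later is Jul 8, 2028.
The release is announced: Jul 8, 2028 + 15 days = Jul 23, 2028.

July 23, 2028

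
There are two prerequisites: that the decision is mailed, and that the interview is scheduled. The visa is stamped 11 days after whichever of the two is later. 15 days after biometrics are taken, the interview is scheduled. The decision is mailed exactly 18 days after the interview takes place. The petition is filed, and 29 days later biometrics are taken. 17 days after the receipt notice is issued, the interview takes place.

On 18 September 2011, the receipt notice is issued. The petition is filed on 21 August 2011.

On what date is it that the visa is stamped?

3 November 2011

The receipt notice is issued: Sep 18, 2011.
The interview takes place: Sep 18, 2011 + 17 days = Oct 5, 2011.
The decision is mailed: Oct 5, 2011 + 18 days = Oct 23, 2011.
The petition is filed: Aug 21, 2011.
Biometrics are taken: Aug 21, 2011 + 29 days = Sep 19, 2011.
The interview is scheduled: Sep 19, 2011 + 15 days = Oct 4, 2011.
Both prerequisites met — the decision is mailed (Oct 23, 2011), the interview is scheduled (Oct 4, 2011); the later is Oct 23, 2011.
The visa is stamped: Oct 23, 2011 + 11 days = Nov 3, 2011.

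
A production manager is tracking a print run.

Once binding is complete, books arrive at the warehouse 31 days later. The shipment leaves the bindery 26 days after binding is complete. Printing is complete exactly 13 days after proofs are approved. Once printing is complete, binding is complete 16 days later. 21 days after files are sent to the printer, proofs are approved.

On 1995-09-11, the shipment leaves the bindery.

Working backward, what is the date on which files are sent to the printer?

The shipment leaves the bindery: Sep 11, 1995.
Binding is complete: Sep 11, 1995 − 26 days = Aug 16, 1995.
Printing is complete: Aug 16, 1995 − 16 days = Jul 31, 1995.
Proofs are approved: Jul 31, 1995 − 13 days = Jul 18, 1995.
Files are sent to the printer: Jul 18, 1995 − 21 days = Jun 27, 1995.

1995-06-27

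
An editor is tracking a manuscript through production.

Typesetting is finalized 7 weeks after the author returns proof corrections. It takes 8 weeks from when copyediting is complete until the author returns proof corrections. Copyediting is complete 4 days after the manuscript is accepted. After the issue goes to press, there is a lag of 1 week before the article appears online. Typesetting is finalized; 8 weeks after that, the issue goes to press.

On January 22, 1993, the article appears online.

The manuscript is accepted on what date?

August 3, 1992

The article appears online: Jan 22, 1993.
The issue goes to press: Jan 22, 1993 − 1 week = Jan 15, 1993.
Typesetting is finalized: Jan 15, 1993 − 8 weeks = Nov 20, 1992.
The author returns proof corrections: Nov 20, 1992 − 7 weeks = Oct 2, 1992.
Copyediting is complete: Oct 2, 1992 − 8 weeks = Aug 7, 1992.
The manuscript is accepted: Aug 7, 1992 − 4 days = Aug 3, 1992.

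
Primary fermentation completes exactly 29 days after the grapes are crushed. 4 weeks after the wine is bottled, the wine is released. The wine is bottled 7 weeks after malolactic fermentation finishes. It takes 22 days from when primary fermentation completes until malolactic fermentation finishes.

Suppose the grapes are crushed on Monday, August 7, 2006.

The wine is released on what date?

The grapes are crushed: Aug 7, 2006.
Primary fermentation completes: Aug 7, 2006 + 29 days = Sep 5, 2006.
Malolactic fermentation finishes: Sep 5, 2006 + 22 days = Sep 27, 2006.
The wine is bottled: Sep 27, 2006 + 7 weeks = Nov 15, 2006.
The wine is released: Nov 15, 2006 + 4 weeks = Dec 13, 2006.

Wednesday, December 13, 2006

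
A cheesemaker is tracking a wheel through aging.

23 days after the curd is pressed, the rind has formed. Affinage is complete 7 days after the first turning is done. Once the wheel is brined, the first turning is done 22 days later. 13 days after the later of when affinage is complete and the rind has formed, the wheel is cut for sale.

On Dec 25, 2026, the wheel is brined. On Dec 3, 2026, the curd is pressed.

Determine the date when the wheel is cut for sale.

The wheel is brined: Dec 25, 2026.
The first turning is done: Dec 25, 2026 + 22 days = Jan 16, 2027.
Affinage is complete: Jan 16, 2027 + 7 days = Jan 23, 2027.
The curd is pressed: Dec 3, 2026.
The rind has formed: Dec 3, 2026 + 23 days = Dec 26, 2026.
Both prerequisites met — affinage is complete (Jan 23, 2027), the rind has formed (Dec 26, 2026); the later is Jan 23, 2027.
The wheel is cut for sale: Jan 23, 2027 + 13 days = Feb 5, 2027.

Feb 5, 2027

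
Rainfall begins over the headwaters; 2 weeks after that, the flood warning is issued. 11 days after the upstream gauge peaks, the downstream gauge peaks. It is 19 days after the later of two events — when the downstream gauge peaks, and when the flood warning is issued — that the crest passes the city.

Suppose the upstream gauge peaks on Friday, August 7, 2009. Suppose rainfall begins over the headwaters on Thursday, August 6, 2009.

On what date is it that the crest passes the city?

The upstream gauge peaks: Aug 7, 2009.
The downstream gauge peaks: Aug 7, 2009 + 11 days = Aug 18, 2009.
Rainfall begins over the headwaters: Aug 6, 2009.
The flood warning is issued: Aug 6, 2009 + 2 weeks = Aug 20, 2009.
Both prerequisites met — the downstream gauge peaks (Aug 18, 2009), the flood warning is issued (Aug 20, 2009); the later is Aug 20, 2009.
The crest passes the city: Aug 20, 2009 + 19 days = Sep 8, 2009.

Tuesday, September 8, 2009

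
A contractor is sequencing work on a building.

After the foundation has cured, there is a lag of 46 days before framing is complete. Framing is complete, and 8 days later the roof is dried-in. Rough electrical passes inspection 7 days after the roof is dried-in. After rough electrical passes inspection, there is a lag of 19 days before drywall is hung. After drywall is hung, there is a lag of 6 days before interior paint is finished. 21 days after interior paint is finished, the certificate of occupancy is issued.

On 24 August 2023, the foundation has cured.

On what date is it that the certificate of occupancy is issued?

The foundation has cured: Aug 24, 2023.
Framing is complete: Aug 24, 2023 + 46 days = Oct 9, 2023.
The roof is dried-in: Oct 9, 2023 + 8 days = Oct 17, 2023.
Rough electrical passes inspection: Oct 17, 2023 + 7 days = Oct 24, 2023.
Drywall is hung: Oct 24, 2023 + 19 days = Nov 12, 2023.
Interior paint is finished: Nov 12, 2023 + 6 days = Nov 18, 2023.
The certificate of occupancy is issued: Nov 18, 2023 + 21 days = Dec 9, 2023.

9 December 2023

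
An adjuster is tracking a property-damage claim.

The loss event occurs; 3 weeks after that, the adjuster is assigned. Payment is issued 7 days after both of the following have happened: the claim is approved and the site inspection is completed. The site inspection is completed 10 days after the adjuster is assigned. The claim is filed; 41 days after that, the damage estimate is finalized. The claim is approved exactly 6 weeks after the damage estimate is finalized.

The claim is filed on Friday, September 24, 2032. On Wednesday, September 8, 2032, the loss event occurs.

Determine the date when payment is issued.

Thursday, December 23, 2032

The claim is filed: Sep 24, 2032.
The damage estimate is finalized: Sep 24, 2032 + 41 days = Nov 4, 2032.
The claim is approved: Nov 4, 2032 + 6 weeks = Dec 16, 2032.
The loss event occurs: Sep 8, 2032.
The adjuster is assigned: Sep 8, 2032 + 3 weeks = Sep 29, 2032.
The site inspection is completed: Sep 29, 2032 + 10 days = Oct 9, 2032.
Both prerequisites met — the claim is approved (Dec 16, 2032), the site inspection is completed (Oct 9, 2032); the later is Dec 16, 2032.
Payment is issued: Dec 16, 2032 + 7 days = Dec 23, 2032.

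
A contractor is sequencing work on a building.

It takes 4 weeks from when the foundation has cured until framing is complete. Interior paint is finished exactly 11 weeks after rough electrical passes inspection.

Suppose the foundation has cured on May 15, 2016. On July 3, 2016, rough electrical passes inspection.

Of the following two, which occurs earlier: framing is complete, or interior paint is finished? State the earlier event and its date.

Framing is complete — June 12, 2016

The foundation has cured: May 15, 2016.
Framing is complete: May 15, 2016 + 4 weeks = Jun 12, 2016.
Rough electrical passes inspection: Jul 3, 2016.
Interior paint is finished: Jul 3, 2016 + 11 weeks = Sep 18, 2016.
Comparing: framing is complete on Jun 12, 2016 vs interior paint is finished on Sep 18, 2016. Earlier: framing is complete.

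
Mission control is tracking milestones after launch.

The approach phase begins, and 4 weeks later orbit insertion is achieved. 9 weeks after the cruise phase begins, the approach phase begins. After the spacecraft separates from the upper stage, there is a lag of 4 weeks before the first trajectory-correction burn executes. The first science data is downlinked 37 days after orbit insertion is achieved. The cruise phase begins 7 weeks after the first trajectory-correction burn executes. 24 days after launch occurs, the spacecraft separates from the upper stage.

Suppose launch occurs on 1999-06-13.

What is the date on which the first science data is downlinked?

2000-01-28

Launch occurs: Jun 13, 1999.
The spacecraft separates from the upper stage: Jun 13, 1999 + 24 days = Jul 7, 1999.
The first trajectory-correction burn executes: Jul 7, 1999 + 4 weeks = Aug 4, 1999.
The cruise phase begins: Aug 4, 1999 + 7 weeks = Sep 22, 1999.
The approach phase begins: Sep 22, 1999 + 9 weeks = Nov 24, 1999.
Orbit insertion is achieved: Nov 24, 1999 + 4 weeks = Dec 22, 1999.
The first science data is downlinked: Dec 22, 1999 + 37 days = Jan 28, 2000.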